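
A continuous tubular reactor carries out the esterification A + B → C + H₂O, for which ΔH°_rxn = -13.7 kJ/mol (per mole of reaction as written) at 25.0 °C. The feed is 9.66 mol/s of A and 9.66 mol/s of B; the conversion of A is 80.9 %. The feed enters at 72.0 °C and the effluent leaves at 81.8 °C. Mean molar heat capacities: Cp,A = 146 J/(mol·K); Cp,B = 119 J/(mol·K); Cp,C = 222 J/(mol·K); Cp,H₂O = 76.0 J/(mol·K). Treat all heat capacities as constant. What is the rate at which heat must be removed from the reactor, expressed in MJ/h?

Extent of reaction ξ = 0.809 × 9.66 = 7.8149 mol/s
Reaction term: ξ·ΔH°_rxn = 7.8149 × -13.7 = -107.06 kJ/s
Sensible, feed 72.0→25 °C: -120.32 kJ/s
Outlet flows (mol/s): A 1.8451, B 1.8451, C 7.8149, H₂O 7.8149
Sensible, products 25→81.8 °C: 160.05 kJ/s
Q = ΔH = -67.329 kJ/s = -67.329 kW
Heat removed = 242.39 MJ/h

Q_out = 242 MJ/h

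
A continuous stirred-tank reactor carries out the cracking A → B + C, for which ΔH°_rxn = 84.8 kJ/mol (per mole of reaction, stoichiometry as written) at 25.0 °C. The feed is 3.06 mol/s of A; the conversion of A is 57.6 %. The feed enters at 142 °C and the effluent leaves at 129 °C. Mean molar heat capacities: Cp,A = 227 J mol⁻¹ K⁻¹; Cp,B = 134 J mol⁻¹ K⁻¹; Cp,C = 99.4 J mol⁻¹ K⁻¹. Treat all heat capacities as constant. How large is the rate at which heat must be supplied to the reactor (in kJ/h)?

Extent of reaction ξ = 0.576 × 3.06 = 1.7626 mol/s
Reaction term: ξ·ΔH°_rxn = 1.7626 × 84.8 = 149.47 kJ/s
Sensible, feed 142→25 °C: -81.271 kJ/s
Outlet flows (mol/s): A 1.2974, B 1.7626, C 1.7626
Sensible, products 25→129 °C: 73.414 kJ/s
Q = ΔH = 141.61 kJ/s = 141.61 kW
Heat supplied = 509790 kJ/h

Q_in = 510000 kJ/h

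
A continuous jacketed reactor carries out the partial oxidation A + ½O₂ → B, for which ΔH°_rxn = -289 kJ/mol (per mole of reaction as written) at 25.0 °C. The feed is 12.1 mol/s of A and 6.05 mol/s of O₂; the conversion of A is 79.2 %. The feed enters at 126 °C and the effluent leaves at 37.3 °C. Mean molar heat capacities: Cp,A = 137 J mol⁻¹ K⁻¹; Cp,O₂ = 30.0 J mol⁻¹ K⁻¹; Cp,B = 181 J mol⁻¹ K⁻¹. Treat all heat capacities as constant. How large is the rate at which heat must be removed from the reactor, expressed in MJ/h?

Q_out = 10500 MJ/h

Extent of reaction ξ = 0.792 × 12.1 = 9.5832 mol/s
Reaction term: ξ·ΔH°_rxn = 9.5832 × -289 = -2769.5 kJ/s
Sensible, feed 126→25 °C: -185.76 kJ/s
Outlet flows (mol/s): A 2.5168, O₂ 1.2584, B 9.5832
Sensible, products 25→37.3 °C: 26.04 kJ/s
Q = ΔH = -2929.3 kJ/s = -2929.3 kW
Heat removed = 10545 MJ/h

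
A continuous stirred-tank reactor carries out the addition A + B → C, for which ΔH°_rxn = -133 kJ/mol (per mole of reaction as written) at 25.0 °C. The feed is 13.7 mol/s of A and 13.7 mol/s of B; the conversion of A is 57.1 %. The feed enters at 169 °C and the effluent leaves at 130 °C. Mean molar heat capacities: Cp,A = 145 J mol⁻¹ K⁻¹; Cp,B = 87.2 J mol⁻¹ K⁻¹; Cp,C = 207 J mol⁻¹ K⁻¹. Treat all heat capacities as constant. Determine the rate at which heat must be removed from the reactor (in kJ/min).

Extent of reaction ξ = 0.571 × 13.7 = 7.8227 mol/s
Reaction term: ξ·ΔH°_rxn = 7.8227 × -133 = -1040.4 kJ/s
Sensible, feed 169→25 °C: -458.08 kJ/s
Outlet flows (mol/s): A 5.8773, B 5.8773, C 7.8227
Sensible, products 25→130 °C: 313.32 kJ/s
Q = ΔH = -1185.2 kJ/s = -1185.2 kW
Heat removed = 71111 kJ/min

Q_out = 71100 kJ/min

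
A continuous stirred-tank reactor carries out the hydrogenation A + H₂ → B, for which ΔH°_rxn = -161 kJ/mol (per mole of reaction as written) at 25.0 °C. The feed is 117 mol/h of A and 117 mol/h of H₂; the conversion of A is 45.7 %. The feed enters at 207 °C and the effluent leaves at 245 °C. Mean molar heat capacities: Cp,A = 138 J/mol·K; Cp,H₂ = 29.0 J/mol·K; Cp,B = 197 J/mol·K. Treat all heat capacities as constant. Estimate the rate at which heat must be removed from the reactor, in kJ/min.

Q_out = 125 kJ/min

Extent of reaction ξ = 0.457 × 117 = 53.469 mol/h
Reaction term: ξ·ΔH°_rxn = 53.469 × -161 = -8608.5 kJ/h
Sensible, feed 207→25 °C: -3556.1 kJ/h
Outlet flows (mol/h): A 63.531, H₂ 63.531, B 53.469
Sensible, products 25→245 °C: 4651.5 kJ/h
Q = ΔH = -7513.1 kJ/h = -2.087 kW
Heat removed = 125.22 kJ/min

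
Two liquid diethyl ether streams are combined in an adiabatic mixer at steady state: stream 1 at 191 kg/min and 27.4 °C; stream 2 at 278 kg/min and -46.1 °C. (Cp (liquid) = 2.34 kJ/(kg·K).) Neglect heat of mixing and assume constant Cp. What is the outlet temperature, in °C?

T_out = -16.2 °C

No heat crosses the boundary, so H_out = H_in.
T_out = Σ ṁᵢCp,ᵢTᵢ / Σ ṁᵢCp,ᵢ
      = -17743 / 1097.5 = -16.167 °C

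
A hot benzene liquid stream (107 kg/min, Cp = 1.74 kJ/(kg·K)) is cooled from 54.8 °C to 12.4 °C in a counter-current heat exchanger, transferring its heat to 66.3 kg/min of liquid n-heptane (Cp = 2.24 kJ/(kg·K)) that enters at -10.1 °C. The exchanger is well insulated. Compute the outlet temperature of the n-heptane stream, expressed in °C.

T_c,out = 43.1 °C

Heat released by hot stream: Q = 107 × 1.74 × (54.8 − 12.4) = 7894 kJ/min
Energy balance on cold side (adiabatic exchanger): Q = ṁ_c·Cp_c·(T_c,out − T_c,in)
T_c,out = -10.1 + 7894/(66.3 × 2.24) = 43.054 °C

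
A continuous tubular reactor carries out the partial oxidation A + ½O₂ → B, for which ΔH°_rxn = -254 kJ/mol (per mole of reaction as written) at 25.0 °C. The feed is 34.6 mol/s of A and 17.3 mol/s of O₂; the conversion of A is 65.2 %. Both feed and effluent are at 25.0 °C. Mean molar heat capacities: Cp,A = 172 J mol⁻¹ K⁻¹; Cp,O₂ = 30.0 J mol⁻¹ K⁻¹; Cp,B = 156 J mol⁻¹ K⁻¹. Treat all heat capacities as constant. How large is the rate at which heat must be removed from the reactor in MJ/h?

Q_out = 20600 MJ/h

Extent of reaction ξ = 0.652 × 34.6 = 22.559 mol/s
Reaction term: ξ·ΔH°_rxn = 22.559 × -254 = -5730 kJ/s
Q = ΔH = -5730 kJ/s = -5730 kW
Heat removed = 20628 MJ/h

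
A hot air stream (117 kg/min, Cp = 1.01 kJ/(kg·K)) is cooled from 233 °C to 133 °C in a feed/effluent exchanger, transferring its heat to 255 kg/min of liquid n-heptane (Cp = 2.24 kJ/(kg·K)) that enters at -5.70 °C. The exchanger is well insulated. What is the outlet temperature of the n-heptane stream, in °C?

T_c,out = 15.0 °C

Heat released by hot stream: Q = 117 × 1.01 × (233 − 133) = 11817 kJ/min
Energy balance on cold side (adiabatic exchanger): Q = ṁ_c·Cp_c·(T_c,out − T_c,in)
T_c,out = -5.70 + 11817/(255 × 2.24) = 14.988 °C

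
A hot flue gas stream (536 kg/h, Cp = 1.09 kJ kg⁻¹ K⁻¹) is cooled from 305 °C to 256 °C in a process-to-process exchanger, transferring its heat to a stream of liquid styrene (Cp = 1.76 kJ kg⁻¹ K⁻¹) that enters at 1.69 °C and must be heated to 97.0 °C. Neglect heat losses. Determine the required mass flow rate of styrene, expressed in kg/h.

ṁ_c = 171 kg/h

Heat released by hot stream: Q = 536 × 1.09 × (305 − 256) = 28628 kJ/h
Energy balance on cold side (adiabatic exchanger): Q = ṁ_c·Cp_c·(T_c,out − T_c,in)
ṁ_c = 28628 / [1.76 × (97.0 − 1.69)] = 170.66 kg/h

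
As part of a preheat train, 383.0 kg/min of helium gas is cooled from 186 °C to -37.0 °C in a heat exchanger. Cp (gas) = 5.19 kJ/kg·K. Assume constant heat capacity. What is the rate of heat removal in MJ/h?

Q = ṁ·Cp·ΔT = 383.0 × 5.19 × (-37.0 − 186) = -443270 kJ/min
Converting: 443270 / 60 s = 7387.9 kW
Cooling duty = 26596 MJ/h

Q_c = 26600 MJ/h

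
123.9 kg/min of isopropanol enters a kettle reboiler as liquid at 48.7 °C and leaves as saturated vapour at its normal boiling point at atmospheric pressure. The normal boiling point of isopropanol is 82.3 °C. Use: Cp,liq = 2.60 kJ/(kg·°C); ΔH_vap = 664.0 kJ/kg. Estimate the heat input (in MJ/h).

liquid 48.7→82.3 °C: 87.36 kJ/kg
vaporisation at 82.3 °C: 664 kJ/kg
Δh = 87.36 + 664 = 751.36 kJ/kg
Q = ṁ·Δh = 123.9 kg/min × 751.36 kJ/kg = 93094 kJ/min
|Q| = 1551.6 kW = 5585.6 MJ/h

Q = 5590 MJ/h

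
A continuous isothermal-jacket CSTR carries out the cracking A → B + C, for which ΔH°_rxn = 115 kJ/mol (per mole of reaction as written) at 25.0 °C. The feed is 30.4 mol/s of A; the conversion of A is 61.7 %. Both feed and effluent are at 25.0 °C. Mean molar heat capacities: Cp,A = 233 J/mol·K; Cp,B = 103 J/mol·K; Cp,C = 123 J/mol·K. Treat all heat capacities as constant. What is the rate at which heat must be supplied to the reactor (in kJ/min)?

Extent of reaction ξ = 0.617 × 30.4 = 18.757 mol/s
Reaction term: ξ·ΔH°_rxn = 18.757 × 115 = 2157 kJ/s
Q = ΔH = 2157 kJ/s = 2157 kW
Heat supplied = 129420 kJ/min

Q_in = 129000 kJ/min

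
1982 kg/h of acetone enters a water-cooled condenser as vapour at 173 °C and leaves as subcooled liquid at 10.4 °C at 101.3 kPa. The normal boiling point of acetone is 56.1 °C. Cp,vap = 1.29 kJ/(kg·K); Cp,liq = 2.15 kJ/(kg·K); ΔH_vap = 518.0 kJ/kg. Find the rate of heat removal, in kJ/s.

Q_c = 422 kJ/s

vapour 173→56.1 °C: -150.8 kJ/kg
condensation at 56.1 °C: -518 kJ/kg
liquid 56.1→10.4 °C: -98.255 kJ/kg
Δh = -150.8 + -518 + -98.255 = -767.06 kJ/kg
Q = ṁ·Δh = 1982 kg/h × -767.06 kJ/kg = -1.5203e+06 kJ/h
|Q| = 422.31 kW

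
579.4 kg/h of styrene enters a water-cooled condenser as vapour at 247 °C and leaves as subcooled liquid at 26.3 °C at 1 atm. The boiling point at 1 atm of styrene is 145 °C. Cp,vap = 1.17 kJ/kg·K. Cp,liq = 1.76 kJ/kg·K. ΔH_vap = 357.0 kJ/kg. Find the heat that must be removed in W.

Q_c = 110000 W

vapour 247→145 °C: -119.34 kJ/kg
condensation at 145 °C: -357 kJ/kg
liquid 145→26.3 °C: -208.91 kJ/kg
Δh = -119.34 + -357 + -208.91 = -685.25 kJ/kg
Q = ṁ·Δh = 579.4 kg/h × -685.25 kJ/kg = -397040 kJ/h
|Q| = 110.29 kW = 110290 W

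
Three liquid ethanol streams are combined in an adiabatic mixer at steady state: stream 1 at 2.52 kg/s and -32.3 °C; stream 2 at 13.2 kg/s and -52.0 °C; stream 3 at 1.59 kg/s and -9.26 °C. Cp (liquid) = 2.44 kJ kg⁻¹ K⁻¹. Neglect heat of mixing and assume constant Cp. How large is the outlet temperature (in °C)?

T_out = -45.2 °C

No heat crosses the boundary, so H_out = H_in.
Σ ṁᵢCp,ᵢTᵢ = 2.52×2.44×-32.3 + 13.2×2.44×-52.0 + 1.59×2.44×-9.26 = -1909.3
Σ ṁᵢCp,ᵢ = 2.52×2.44 + 13.2×2.44 + 1.59×2.44 = 42.236
T_out = -1909.3 / 42.236 = -45.206 °C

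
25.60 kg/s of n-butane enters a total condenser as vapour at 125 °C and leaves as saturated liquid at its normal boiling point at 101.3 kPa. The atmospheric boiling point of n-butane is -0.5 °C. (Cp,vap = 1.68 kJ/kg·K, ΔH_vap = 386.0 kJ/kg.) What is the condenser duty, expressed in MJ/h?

vapour 125→-0.5 °C: -210.84 kJ/kg
condensation at -0.5 °C: -386 kJ/kg
Δh = -210.84 + -386 = -596.84 kJ/kg
Q = ṁ·Δh = 25.60 kg/s × -596.84 kJ/kg = -15279 kJ/s
|Q| = 15279 kW = 55005 MJ/h

Q_c = 55000 MJ/h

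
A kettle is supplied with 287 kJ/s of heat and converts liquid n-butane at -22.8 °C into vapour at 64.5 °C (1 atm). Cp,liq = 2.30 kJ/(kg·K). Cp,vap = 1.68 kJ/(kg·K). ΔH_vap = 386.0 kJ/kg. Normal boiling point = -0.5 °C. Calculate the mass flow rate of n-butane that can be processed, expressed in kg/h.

ṁ = 1890 kg/h

Δh = 2.30×(-0.5−-22.8) + 386.0 + 1.68×(64.5−-0.5) = 546.49 kJ/kg
Q = 287 kJ/s = 287 kJ/s = 1.0332e+06 kJ/h
ṁ = Q/Δh = 1.0332e+06 / 546.49 = 1890.6 kg/h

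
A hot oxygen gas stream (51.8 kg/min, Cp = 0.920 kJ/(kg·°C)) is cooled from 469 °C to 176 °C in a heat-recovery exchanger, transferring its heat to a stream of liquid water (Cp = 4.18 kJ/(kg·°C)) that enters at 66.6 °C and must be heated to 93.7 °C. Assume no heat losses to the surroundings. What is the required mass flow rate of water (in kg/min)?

ṁ_c = 123 kg/min

Heat released by hot stream: Q = 51.8 × 0.920 × (469 − 176) = 13963 kJ/min
Energy balance on cold side (adiabatic exchanger): Q = ṁ_c·Cp_c·(T_c,out − T_c,in)
ṁ_c = 13963 / [4.18 × (93.7 − 66.6)] = 123.26 kg/min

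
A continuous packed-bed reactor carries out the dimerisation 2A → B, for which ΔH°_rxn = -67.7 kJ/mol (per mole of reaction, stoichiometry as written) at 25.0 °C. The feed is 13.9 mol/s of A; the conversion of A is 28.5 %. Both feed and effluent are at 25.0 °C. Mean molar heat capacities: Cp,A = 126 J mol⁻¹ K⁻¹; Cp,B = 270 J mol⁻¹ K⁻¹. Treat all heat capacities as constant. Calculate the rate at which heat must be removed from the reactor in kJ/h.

Q_out = 483000 kJ/h

Extent of reaction ξ = 0.285 × 13.9 / 2 = 1.9807 mol/s
Reaction term: ξ·ΔH°_rxn = 1.9807 × -67.7 = -134.1 kJ/s
Q = ΔH = -134.1 kJ/s = -134.1 kW
Heat removed = 482750 kJ/h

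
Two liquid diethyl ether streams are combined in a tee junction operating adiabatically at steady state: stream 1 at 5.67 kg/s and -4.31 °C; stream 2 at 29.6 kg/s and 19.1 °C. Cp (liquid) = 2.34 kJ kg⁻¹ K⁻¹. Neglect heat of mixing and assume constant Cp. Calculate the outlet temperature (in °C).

No heat crosses the boundary, so H_out = H_in.
T_out = Σ ṁᵢCp,ᵢTᵢ / Σ ṁᵢCp,ᵢ
      = 1265.8 / 82.532 = 15.337 °C

T_out = 15.3 °C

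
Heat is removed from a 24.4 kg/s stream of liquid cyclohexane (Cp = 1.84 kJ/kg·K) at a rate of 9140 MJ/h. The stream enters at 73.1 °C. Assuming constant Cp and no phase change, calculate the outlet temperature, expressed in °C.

Q = 9140 MJ/h = 2538.9 kJ/s
ΔT = Q/(ṁ·Cp) = 2538.9/(24.4×1.84) = 56.55 K
T_out = 73.1 − 56.55 = 16.55 °C

T_out = 16.5 °C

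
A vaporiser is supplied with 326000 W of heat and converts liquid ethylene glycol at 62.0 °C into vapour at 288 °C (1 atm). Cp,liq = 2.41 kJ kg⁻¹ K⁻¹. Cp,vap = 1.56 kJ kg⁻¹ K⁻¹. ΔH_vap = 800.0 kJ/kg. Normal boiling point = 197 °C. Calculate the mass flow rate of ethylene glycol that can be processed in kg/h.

ṁ = 926 kg/h

Δh = 2.41×(197−62.0) + 800.0 + 1.56×(288−197) = 1267.3 kJ/kg
Q = 326000 W = 326 kJ/s = 1.1736e+06 kJ/h
ṁ = Q/Δh = 1.1736e+06 / 1267.3 = 926.06 kg/h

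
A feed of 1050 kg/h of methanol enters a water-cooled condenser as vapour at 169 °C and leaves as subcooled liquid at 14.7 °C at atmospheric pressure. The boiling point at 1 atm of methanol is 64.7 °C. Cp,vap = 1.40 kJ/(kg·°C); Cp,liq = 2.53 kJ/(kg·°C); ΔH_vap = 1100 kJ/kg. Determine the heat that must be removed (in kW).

vapour 169→64.7 °C: -146.02 kJ/kg
condensation at 64.7 °C: -1100 kJ/kg
liquid 64.7→14.7 °C: -126.5 kJ/kg
Δh = -146.02 + -1100 + -126.5 = -1372.5 kJ/kg
Q = ṁ·Δh = 1050 kg/h × -1372.5 kJ/kg = -1.4411e+06 kJ/h
|Q| = 400.32 kW

Q_c = 400 kW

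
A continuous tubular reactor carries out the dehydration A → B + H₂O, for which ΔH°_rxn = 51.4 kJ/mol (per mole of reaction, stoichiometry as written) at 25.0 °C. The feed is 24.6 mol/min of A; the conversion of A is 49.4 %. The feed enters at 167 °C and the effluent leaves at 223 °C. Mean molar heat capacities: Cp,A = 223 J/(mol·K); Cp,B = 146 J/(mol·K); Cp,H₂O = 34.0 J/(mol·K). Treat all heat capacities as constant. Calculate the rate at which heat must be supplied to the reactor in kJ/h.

Extent of reaction ξ = 0.494 × 24.6 = 12.152 mol/min
Reaction term: ξ·ΔH°_rxn = 12.152 × 51.4 = 624.63 kJ/min
Sensible, feed 167→25 °C: -778.98 kJ/min
Outlet flows (mol/min): A 12.448, B 12.152, H₂O 12.152
Sensible, products 25→223 °C: 982.72 kJ/min
Q = ΔH = 828.37 kJ/min = 13.806 kW
Heat supplied = 49702 kJ/h

Q_in = 49700 kJ/h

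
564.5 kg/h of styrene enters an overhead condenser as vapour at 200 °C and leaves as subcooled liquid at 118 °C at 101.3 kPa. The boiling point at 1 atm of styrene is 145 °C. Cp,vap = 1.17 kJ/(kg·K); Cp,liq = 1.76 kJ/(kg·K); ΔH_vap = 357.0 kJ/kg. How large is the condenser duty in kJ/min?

vapour 200→145 °C: -64.35 kJ/kg
condensation at 145 °C: -357 kJ/kg
liquid 145→118 °C: -47.52 kJ/kg
Δh = -64.35 + -357 + -47.52 = -468.87 kJ/kg
Q = ṁ·Δh = 564.5 kg/h × -468.87 kJ/kg = -264680 kJ/h
|Q| = 73.521 kW = 4411.3 kJ/min

Q_c = 4410 kJ/min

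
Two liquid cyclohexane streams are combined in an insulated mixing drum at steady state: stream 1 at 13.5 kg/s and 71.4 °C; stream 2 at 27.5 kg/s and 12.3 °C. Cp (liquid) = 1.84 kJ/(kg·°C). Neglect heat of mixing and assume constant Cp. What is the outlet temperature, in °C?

T_out = 31.8 °C

Adiabatic, steady state ⇒ Σ ṁᵢCp,ᵢ(T_out − Tᵢ) = 0
T_out = Σ ṁᵢCp,ᵢTᵢ / Σ ṁᵢCp,ᵢ
      = 2396 / 75.44 = 31.76 °C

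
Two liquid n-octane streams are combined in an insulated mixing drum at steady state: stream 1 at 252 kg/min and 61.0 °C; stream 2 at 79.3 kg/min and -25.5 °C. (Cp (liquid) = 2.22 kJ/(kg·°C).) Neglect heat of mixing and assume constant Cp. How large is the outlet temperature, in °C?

Adiabatic, steady state ⇒ Σ ṁᵢCp,ᵢ(T_out − Tᵢ) = 0
T_out = Σ ṁᵢCp,ᵢTᵢ / Σ ṁᵢCp,ᵢ
      = 29637 / 735.49 = 40.295 °C

T_out = 40.3 °C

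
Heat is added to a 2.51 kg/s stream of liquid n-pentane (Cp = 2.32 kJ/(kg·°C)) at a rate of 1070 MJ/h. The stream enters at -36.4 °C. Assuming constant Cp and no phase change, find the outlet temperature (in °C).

Q = 1070 MJ/h = 297.22 kJ/s
ΔT = Q/(ṁ·Cp) = 297.22/(2.51×2.32) = 51.041 K
T_out = -36.4 + 51.041 = 14.641 °C

T_out = 14.6 °C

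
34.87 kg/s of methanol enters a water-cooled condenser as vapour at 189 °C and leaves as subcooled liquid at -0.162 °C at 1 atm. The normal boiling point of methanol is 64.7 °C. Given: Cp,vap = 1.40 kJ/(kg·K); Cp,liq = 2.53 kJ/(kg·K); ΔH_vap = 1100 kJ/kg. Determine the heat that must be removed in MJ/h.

vapour 189→64.7 °C: -174.02 kJ/kg
condensation at 64.7 °C: -1100 kJ/kg
liquid 64.7→-0.162 °C: -164.1 kJ/kg
Δh = -174.02 + -1100 + -164.1 = -1438.1 kJ/kg
Q = ṁ·Δh = 34.87 kg/s × -1438.1 kJ/kg = -50147 kJ/s
|Q| = 50147 kW = 180530 MJ/h

Q_c = 181000 MJ/h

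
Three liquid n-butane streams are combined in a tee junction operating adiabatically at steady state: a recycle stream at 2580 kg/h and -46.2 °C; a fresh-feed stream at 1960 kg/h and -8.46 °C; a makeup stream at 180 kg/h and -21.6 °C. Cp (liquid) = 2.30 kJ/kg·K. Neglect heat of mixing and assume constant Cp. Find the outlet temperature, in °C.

No heat crosses the boundary, so H_out = H_in.
T_out = Σ ṁᵢCp,ᵢTᵢ / Σ ṁᵢCp,ᵢ
      = -321230 / 10856 = -29.59 °C

T_out = -29.6 °C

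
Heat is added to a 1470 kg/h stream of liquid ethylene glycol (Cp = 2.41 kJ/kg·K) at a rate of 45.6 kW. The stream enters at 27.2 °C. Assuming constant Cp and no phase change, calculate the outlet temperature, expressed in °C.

Q = 45.6 kW = 164160 kJ/h
ΔT = Q/(ṁ·Cp) = 164160/(1470×2.41) = 46.338 K
T_out = 27.2 + 46.338 = 73.538 °C

T_out = 73.5 °C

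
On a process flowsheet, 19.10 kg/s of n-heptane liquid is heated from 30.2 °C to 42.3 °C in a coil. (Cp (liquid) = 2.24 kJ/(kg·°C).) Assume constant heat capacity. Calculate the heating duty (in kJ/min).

Q = ṁ·Cp·ΔT = 19.10 × 2.24 × (42.3 − 30.2) = 517.69 kJ/s
Heating duty = 31061 kJ/min

Q = 31100 kJ/min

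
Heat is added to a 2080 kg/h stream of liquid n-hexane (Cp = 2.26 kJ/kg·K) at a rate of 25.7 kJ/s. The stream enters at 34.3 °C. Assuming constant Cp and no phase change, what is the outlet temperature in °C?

Q = 25.7 kJ/s = 92520 kJ/h
ΔT = Q/(ṁ·Cp) = 92520/(2080×2.26) = 19.682 K
T_out = 34.3 + 19.682 = 53.982 °C

T_out = 54.0 °C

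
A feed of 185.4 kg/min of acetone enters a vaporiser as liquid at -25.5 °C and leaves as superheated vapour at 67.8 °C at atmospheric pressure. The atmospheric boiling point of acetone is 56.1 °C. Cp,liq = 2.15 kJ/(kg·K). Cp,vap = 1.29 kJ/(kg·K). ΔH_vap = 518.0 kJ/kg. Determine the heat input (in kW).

liquid -25.5→56.1 °C: 175.44 kJ/kg
vaporisation at 56.1 °C: 518 kJ/kg
vapour 56.1→67.8 °C: 15.093 kJ/kg
Δh = 175.44 + 518 + 15.093 = 708.53 kJ/kg
Q = ṁ·Δh = 185.4 kg/min × 708.53 kJ/kg = 131360 kJ/min
|Q| = 2189.4 kW

Q = 2190 kW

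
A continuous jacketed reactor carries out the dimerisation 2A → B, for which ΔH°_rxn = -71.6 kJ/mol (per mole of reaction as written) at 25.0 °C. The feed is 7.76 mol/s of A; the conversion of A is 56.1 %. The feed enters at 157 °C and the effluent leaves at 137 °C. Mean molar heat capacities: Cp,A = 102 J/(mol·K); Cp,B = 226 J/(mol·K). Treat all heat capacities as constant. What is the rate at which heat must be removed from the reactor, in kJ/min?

Extent of reaction ξ = 0.561 × 7.76 / 2 = 2.1767 mol/s
Reaction term: ξ·ΔH°_rxn = 2.1767 × -71.6 = -155.85 kJ/s
Sensible, feed 157→25 °C: -104.48 kJ/s
Outlet flows (mol/s): A 3.4066, B 2.1767
Sensible, products 25→137 °C: 94.014 kJ/s
Q = ΔH = -166.32 kJ/s = -166.32 kW
Heat removed = 9979 kJ/min

Q_out = 9980 kJ/min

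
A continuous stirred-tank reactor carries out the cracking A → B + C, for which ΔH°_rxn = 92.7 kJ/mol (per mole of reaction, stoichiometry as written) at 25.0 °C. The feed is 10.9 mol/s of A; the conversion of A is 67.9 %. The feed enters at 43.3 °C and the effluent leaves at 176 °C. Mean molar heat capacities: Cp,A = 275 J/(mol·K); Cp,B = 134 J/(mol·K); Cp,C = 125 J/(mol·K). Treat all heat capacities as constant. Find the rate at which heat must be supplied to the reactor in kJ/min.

Extent of reaction ξ = 0.679 × 10.9 = 7.4011 mol/s
Reaction term: ξ·ΔH°_rxn = 7.4011 × 92.7 = 686.08 kJ/s
Sensible, feed 43.3→25 °C: -54.854 kJ/s
Outlet flows (mol/s): A 3.4989, B 7.4011, C 7.4011
Sensible, products 25→176 °C: 434.74 kJ/s
Q = ΔH = 1066 kJ/s = 1066 kW
Heat supplied = 63958 kJ/min

Q_in = 64000 kJ/min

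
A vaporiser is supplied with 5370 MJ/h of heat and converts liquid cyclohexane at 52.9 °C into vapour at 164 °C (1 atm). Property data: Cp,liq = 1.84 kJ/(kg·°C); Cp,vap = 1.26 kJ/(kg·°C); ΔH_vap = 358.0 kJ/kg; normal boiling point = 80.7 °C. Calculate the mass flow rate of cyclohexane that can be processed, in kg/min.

ṁ = 174 kg/min

Δh = 1.84×(80.7−52.9) + 358.0 + 1.26×(164−80.7) = 514.11 kJ/kg
Q = 5370 MJ/h = 1491.7 kJ/s = 89500 kJ/min
ṁ = Q/Δh = 89500 / 514.11 = 174.09 kg/min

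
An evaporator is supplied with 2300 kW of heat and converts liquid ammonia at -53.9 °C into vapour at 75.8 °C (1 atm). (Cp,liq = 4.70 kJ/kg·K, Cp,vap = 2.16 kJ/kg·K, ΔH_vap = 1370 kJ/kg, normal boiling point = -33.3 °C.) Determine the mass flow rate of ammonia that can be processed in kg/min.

ṁ = 81.1 kg/min

Δh = 4.70×(-33.3−-53.9) + 1370 + 2.16×(75.8−-33.3) = 1702.5 kJ/kg
Q = 2300 kW = 2300 kJ/s = 138000 kJ/min
ṁ = Q/Δh = 138000 / 1702.5 = 81.058 kg/min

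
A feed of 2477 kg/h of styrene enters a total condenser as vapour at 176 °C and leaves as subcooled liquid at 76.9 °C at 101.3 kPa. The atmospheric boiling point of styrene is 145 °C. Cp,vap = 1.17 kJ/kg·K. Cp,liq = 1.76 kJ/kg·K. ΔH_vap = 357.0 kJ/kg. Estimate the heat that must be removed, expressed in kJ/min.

vapour 176→145 °C: -36.27 kJ/kg
condensation at 145 °C: -357 kJ/kg
liquid 145→76.9 °C: -119.86 kJ/kg
Δh = -36.27 + -357 + -119.86 = -513.13 kJ/kg
Q = ṁ·Δh = 2477 kg/h × -513.13 kJ/kg = -1.271e+06 kJ/h
|Q| = 353.06 kW = 21184 kJ/min

Q_c = 21200 kJ/min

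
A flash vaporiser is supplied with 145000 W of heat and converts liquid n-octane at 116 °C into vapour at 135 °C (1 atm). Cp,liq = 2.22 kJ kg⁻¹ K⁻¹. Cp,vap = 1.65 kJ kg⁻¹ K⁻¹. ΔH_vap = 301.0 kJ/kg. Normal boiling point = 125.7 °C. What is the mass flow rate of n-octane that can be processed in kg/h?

Δh = 2.22×(125.7−116) + 301.0 + 1.65×(135−125.7) = 337.88 kJ/kg
Q = 145000 W = 145 kJ/s = 522000 kJ/h
ṁ = Q/Δh = 522000 / 337.88 = 1544.9 kg/h

ṁ = 1540 kg/h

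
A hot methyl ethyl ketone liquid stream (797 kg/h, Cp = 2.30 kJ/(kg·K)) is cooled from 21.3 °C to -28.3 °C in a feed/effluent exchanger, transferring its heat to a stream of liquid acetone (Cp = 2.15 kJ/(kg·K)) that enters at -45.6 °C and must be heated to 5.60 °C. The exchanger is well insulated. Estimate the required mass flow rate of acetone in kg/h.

ṁ_c = 826 kg/h

Heat released by hot stream: Q = 797 × 2.30 × (21.3 − -28.3) = 90922 kJ/h
Energy balance on cold side (adiabatic exchanger): Q = ṁ_c·Cp_c·(T_c,out − T_c,in)
ṁ_c = 90922 / [2.15 × (5.60 − -45.6)] = 825.96 kg/h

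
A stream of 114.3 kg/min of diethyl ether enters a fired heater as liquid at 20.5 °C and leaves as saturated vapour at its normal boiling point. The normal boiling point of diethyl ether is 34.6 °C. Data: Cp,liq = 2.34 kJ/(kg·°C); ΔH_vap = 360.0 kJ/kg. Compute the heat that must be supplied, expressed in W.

Q = 749000 W

liquid 20.5→34.6 °C: 32.994 kJ/kg
vaporisation at 34.6 °C: 360 kJ/kg
Δh = 32.994 + 360 = 392.99 kJ/kg
Q = ṁ·Δh = 114.3 kg/min × 392.99 kJ/kg = 44919 kJ/min
|Q| = 748.65 kW = 748650 W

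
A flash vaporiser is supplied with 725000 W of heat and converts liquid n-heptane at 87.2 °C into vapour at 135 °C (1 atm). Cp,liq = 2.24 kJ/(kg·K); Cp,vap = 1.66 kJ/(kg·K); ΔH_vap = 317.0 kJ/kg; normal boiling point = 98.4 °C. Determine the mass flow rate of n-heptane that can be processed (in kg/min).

Δh = 2.24×(98.4−87.2) + 317.0 + 1.66×(135−98.4) = 402.84 kJ/kg
Q = 725000 W = 725 kJ/s = 43500 kJ/min
ṁ = Q/Δh = 43500 / 402.84 = 107.98 kg/min

ṁ = 108 kg/min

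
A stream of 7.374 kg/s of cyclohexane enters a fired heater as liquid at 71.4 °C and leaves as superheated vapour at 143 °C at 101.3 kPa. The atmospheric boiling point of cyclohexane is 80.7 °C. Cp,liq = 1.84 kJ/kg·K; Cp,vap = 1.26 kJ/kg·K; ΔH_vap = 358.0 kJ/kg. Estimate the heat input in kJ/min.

liquid 71.4→80.7 °C: 17.112 kJ/kg
vaporisation at 80.7 °C: 358 kJ/kg
vapour 80.7→143 °C: 78.498 kJ/kg
Δh = 17.112 + 358 + 78.498 = 453.61 kJ/kg
Q = ṁ·Δh = 7.374 kg/s × 453.61 kJ/kg = 3344.9 kJ/s
|Q| = 3344.9 kW = 200700 kJ/min

Q = 201000 kJ/min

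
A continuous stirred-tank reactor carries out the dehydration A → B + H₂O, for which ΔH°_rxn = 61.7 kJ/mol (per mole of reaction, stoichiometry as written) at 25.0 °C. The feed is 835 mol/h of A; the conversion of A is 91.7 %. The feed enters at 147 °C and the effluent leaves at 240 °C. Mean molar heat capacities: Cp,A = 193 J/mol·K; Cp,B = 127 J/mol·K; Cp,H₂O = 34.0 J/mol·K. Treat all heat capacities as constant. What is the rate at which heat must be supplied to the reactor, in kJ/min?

Extent of reaction ξ = 0.917 × 835 = 765.7 mol/h
Reaction term: ξ·ΔH°_rxn = 765.7 × 61.7 = 47243 kJ/h
Sensible, feed 147→25 °C: -19661 kJ/h
Outlet flows (mol/h): A 69.305, B 765.7, H₂O 765.7
Sensible, products 25→240 °C: 29380 kJ/h
Q = ΔH = 56963 kJ/h = 15.823 kW
Heat supplied = 949.38 kJ/min

Q_in = 949 kJ/min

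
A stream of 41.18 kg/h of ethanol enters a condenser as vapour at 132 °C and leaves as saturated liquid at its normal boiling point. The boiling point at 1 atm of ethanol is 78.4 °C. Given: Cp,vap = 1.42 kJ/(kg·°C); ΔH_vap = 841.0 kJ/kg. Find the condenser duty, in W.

vapour 132→78.4 °C: -76.112 kJ/kg
condensation at 78.4 °C: -841 kJ/kg
Δh = -76.112 + -841 = -917.11 kJ/kg
Q = ṁ·Δh = 41.18 kg/h × -917.11 kJ/kg = -37767 kJ/h
|Q| = 10.491 kW = 10491 W

Q_c = 10500 W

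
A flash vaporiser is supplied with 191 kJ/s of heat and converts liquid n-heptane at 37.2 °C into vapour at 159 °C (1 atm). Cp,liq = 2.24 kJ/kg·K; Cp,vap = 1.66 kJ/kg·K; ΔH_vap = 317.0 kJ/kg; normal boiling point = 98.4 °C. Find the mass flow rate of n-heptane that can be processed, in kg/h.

Δh = 2.24×(98.4−37.2) + 317.0 + 1.66×(159−98.4) = 554.68 kJ/kg
Q = 191 kJ/s = 191 kJ/s = 687600 kJ/h
ṁ = Q/Δh = 687600 / 554.68 = 1239.6 kg/h

ṁ = 1240 kg/h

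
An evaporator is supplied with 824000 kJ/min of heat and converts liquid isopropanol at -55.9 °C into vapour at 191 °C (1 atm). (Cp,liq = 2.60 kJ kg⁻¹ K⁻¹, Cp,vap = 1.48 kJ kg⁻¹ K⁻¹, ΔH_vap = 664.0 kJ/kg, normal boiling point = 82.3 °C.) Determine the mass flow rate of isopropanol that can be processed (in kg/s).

Δh = 2.60×(82.3−-55.9) + 664.0 + 1.48×(191−82.3) = 1184.2 kJ/kg
Q = 824000 kJ/min = 13733 kJ/s = 13733 kJ/s
ṁ = Q/Δh = 13733 / 1184.2 = 11.597 kg/s

ṁ = 11.6 kg/s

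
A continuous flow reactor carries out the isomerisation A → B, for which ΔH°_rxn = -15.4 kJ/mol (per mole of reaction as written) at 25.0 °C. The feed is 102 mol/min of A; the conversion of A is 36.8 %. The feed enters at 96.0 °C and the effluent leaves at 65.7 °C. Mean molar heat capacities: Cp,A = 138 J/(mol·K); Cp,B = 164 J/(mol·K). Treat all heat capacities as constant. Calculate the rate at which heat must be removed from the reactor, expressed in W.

Q_out = 16100 W

Extent of reaction ξ = 0.368 × 102 = 37.536 mol/min
Reaction term: ξ·ΔH°_rxn = 37.536 × -15.4 = -578.05 kJ/min
Sensible, feed 96.0→25 °C: -999.4 kJ/min
Outlet flows (mol/min): A 64.464, B 37.536
Sensible, products 25→65.7 °C: 612.61 kJ/min
Q = ΔH = -964.84 kJ/min = -16.081 kW
Heat removed = 16081 W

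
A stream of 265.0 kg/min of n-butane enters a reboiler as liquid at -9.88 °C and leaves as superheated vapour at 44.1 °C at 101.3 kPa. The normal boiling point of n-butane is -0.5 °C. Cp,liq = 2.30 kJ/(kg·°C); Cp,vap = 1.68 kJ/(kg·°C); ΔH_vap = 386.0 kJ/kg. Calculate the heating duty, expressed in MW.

Q = 2.13 MW

liquid -9.88→-0.5 °C: 21.574 kJ/kg
vaporisation at -0.5 °C: 386 kJ/kg
vapour -0.5→44.1 °C: 74.928 kJ/kg
Δh = 21.574 + 386 + 74.928 = 482.5 kJ/kg
Q = ṁ·Δh = 265.0 kg/min × 482.5 kJ/kg = 127860 kJ/min
|Q| = 2131.1 kW = 2.1311 MW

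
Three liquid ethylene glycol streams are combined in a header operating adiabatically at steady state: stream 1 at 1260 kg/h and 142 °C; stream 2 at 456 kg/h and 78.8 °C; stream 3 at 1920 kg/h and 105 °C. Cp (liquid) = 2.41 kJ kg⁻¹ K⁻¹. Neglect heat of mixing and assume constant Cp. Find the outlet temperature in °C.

T_out = 115 °C

Energy balance with Q = 0: Σ ṁᵢCp,ᵢ(T_out − Tᵢ) = 0
T_out = Σ ṁᵢCp,ᵢTᵢ / Σ ṁᵢCp,ᵢ
      = 1.0037e+06 / 8762.8 = 114.54 °C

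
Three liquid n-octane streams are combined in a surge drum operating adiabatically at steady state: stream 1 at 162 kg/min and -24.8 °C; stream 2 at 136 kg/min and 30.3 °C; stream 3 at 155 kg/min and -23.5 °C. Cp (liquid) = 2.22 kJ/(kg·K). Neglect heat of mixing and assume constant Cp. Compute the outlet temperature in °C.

Adiabatic, steady state ⇒ Σ ṁᵢCp,ᵢ(T_out − Tᵢ) = 0
T_out = Σ ṁᵢCp,ᵢTᵢ / Σ ṁᵢCp,ᵢ
      = -7857.2 / 1005.7 = -7.813 °C

T_out = -7.81 °C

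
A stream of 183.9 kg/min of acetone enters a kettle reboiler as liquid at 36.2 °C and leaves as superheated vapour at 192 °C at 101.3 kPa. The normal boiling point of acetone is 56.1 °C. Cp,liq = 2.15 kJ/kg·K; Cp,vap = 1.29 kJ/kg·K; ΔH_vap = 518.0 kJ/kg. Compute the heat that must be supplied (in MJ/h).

liquid 36.2→56.1 °C: 42.785 kJ/kg
vaporisation at 56.1 °C: 518 kJ/kg
vapour 56.1→192 °C: 175.31 kJ/kg
Δh = 42.785 + 518 + 175.31 = 736.1 kJ/kg
Q = ṁ·Δh = 183.9 kg/min × 736.1 kJ/kg = 135370 kJ/min
|Q| = 2256.1 kW = 8122.1 MJ/h

Q = 8120 MJ/h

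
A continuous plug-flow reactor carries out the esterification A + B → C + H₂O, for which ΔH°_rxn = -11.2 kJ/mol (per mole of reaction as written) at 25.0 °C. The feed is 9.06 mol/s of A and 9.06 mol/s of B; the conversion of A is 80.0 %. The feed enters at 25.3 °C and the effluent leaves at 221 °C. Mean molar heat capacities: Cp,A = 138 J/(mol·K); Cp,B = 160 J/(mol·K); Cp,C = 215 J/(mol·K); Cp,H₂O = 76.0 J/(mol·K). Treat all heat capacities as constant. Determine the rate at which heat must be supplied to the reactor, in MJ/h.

Extent of reaction ξ = 0.800 × 9.06 = 7.248 mol/s
Reaction term: ξ·ΔH°_rxn = 7.248 × -11.2 = -81.178 kJ/s
Sensible, feed 25.3→25 °C: -0.80996 kJ/s
Outlet flows (mol/s): A 1.812, B 1.812, C 7.248, H₂O 7.248
Sensible, products 25→221 °C: 519.23 kJ/s
Q = ΔH = 437.24 kJ/s = 437.24 kW
Heat supplied = 1574.1 MJ/h

Q_in = 1570 MJ/h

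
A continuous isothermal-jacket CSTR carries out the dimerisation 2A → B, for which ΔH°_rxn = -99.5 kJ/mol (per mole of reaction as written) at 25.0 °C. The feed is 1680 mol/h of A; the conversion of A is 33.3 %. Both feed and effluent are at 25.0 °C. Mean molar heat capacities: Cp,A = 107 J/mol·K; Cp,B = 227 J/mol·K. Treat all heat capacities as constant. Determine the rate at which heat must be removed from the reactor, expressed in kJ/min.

Extent of reaction ξ = 0.333 × 1680 / 2 = 279.72 mol/h
Reaction term: ξ·ΔH°_rxn = 279.72 × -99.5 = -27832 kJ/h
Q = ΔH = -27832 kJ/h = -7.7312 kW
Heat removed = 463.87 kJ/min

Q_out = 464 kJ/min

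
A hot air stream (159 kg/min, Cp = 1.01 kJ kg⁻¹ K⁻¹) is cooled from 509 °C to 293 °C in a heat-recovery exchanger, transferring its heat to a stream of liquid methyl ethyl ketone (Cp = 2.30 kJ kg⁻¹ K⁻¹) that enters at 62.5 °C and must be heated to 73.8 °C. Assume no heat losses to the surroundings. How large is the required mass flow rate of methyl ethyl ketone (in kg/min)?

ṁ_c = 1330 kg/min

Heat released by hot stream: Q = 159 × 1.01 × (509 − 293) = 34687 kJ/min
Energy balance on cold side (adiabatic exchanger): Q = ṁ_c·Cp_c·(T_c,out − T_c,in)
ṁ_c = 34687 / [2.30 × (73.8 − 62.5)] = 1334.6 kg/min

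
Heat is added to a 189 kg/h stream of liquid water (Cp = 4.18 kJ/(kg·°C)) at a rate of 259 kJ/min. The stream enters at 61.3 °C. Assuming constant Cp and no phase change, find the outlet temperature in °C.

Q = 259 kJ/min = 15540 kJ/h
ΔT = Q/(ṁ·Cp) = 15540/(189×4.18) = 19.67 K
T_out = 61.3 + 19.67 = 80.97 °C

T_out = 81.0 °C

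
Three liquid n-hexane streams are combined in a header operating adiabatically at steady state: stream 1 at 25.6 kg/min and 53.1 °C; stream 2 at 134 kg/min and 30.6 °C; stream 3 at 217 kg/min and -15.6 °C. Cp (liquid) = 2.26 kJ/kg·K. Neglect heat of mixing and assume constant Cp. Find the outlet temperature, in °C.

T_out = 5.51 °C

Adiabatic, steady state ⇒ Σ ṁᵢCp,ᵢ(T_out − Tᵢ) = 0
Σ ṁᵢCp,ᵢTᵢ = 25.6×2.26×53.1 + 134×2.26×30.6 + 217×2.26×-15.6 = 4688.5
Σ ṁᵢCp,ᵢ = 25.6×2.26 + 134×2.26 + 217×2.26 = 851.12
T_out = 4688.5 / 851.12 = 5.5087 °C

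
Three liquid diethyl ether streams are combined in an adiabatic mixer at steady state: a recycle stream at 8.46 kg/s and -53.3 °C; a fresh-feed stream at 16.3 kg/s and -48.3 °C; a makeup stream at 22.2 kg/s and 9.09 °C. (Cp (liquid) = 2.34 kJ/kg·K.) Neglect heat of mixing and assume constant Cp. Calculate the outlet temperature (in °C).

T_out = -22.1 °C

Energy balance with Q = 0: Σ ṁᵢCp,ᵢ(T_out − Tᵢ) = 0
Σ ṁᵢCp,ᵢTᵢ = 8.46×2.34×-53.3 + 16.3×2.34×-48.3 + 22.2×2.34×9.09 = -2425.2
Σ ṁᵢCp,ᵢ = 8.46×2.34 + 16.3×2.34 + 22.2×2.34 = 109.89
T_out = -2425.2 / 109.89 = -22.07 °C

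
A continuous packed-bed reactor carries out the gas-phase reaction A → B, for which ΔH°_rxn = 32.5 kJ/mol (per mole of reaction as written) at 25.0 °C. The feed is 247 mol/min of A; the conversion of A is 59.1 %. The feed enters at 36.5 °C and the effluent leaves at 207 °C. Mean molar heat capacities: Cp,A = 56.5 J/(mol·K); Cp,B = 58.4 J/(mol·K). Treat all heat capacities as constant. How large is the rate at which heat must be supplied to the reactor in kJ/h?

Q_in = 430000 kJ/h

Extent of reaction ξ = 0.591 × 247 = 145.98 mol/min
Reaction term: ξ·ΔH°_rxn = 145.98 × 32.5 = 4744.3 kJ/min
Sensible, feed 36.5→25 °C: -160.49 kJ/min
Outlet flows (mol/min): A 101.02, B 145.98
Sensible, products 25→207 °C: 2590.4 kJ/min
Q = ΔH = 7174.1 kJ/min = 119.57 kW
Heat supplied = 430450 kJ/h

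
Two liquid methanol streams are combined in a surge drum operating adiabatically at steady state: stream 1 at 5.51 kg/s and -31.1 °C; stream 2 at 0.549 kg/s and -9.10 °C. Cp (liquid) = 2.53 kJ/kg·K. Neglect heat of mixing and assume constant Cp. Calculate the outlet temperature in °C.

Adiabatic, steady state ⇒ Σ ṁᵢCp,ᵢ(T_out − Tᵢ) = 0
Σ ṁᵢCp,ᵢTᵢ = 5.51×2.53×-31.1 + 0.549×2.53×-9.10 = -446.18
Σ ṁᵢCp,ᵢ = 5.51×2.53 + 0.549×2.53 = 15.329
T_out = -446.18 / 15.329 = -29.107 °C

T_out = -29.1 °C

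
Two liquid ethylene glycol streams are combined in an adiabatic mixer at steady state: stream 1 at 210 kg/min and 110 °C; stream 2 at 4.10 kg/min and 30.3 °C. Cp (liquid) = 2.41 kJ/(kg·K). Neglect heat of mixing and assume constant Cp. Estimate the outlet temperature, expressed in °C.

T_out = 108 °C

No heat crosses the boundary, so H_out = H_in.
T_out = Σ ṁᵢCp,ᵢTᵢ / Σ ṁᵢCp,ᵢ
      = 55970 / 515.98 = 108.47 °C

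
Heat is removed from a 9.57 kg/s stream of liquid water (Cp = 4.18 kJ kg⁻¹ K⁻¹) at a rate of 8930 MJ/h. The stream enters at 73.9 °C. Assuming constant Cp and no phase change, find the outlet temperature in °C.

T_out = 11.9 °C

Q = 8930 MJ/h = 2480.6 kJ/s
ΔT = Q/(ṁ·Cp) = 2480.6/(9.57×4.18) = 62.01 K
T_out = 73.9 − 62.01 = 11.89 °C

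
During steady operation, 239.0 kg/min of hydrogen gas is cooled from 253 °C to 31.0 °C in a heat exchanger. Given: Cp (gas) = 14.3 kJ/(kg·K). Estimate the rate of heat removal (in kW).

Q_c = 12600 kW

Q = ṁ·Cp·ΔT = 239.0 × 14.3 × (31.0 − 253) = -758730 kJ/min
Converting: 758730 / 60 s = 12645 kW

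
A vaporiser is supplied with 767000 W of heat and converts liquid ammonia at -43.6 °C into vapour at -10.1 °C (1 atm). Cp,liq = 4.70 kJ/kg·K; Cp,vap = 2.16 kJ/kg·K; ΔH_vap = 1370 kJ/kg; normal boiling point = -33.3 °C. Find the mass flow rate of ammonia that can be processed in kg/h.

Δh = 4.70×(-33.3−-43.6) + 1370 + 2.16×(-10.1−-33.3) = 1468.5 kJ/kg
Q = 767000 W = 767 kJ/s = 2.7612e+06 kJ/h
ṁ = Q/Δh = 2.7612e+06 / 1468.5 = 1880.3 kg/h

ṁ = 1880 kg/h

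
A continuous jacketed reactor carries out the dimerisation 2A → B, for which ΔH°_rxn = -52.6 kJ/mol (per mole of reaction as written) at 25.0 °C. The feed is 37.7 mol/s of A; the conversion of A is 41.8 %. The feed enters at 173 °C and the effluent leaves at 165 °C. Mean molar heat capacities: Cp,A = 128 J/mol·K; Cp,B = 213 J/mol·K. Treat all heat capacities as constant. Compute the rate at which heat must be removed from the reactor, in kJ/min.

Extent of reaction ξ = 0.418 × 37.7 / 2 = 7.8793 mol/s
Reaction term: ξ·ΔH°_rxn = 7.8793 × -52.6 = -414.45 kJ/s
Sensible, feed 173→25 °C: -714.19 kJ/s
Outlet flows (mol/s): A 21.941, B 7.8793
Sensible, products 25→165 °C: 628.15 kJ/s
Q = ΔH = -500.49 kJ/s = -500.49 kW
Heat removed = 30029 kJ/min

Q_out = 30000 kJ/min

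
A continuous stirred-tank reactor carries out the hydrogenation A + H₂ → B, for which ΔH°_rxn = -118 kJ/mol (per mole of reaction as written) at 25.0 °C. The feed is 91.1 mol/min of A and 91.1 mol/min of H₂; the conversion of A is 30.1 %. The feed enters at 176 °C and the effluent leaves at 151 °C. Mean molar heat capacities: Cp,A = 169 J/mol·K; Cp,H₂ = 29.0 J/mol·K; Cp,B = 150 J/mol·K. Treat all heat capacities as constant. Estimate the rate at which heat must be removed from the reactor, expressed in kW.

Q_out = 64.2 kW

Extent of reaction ξ = 0.301 × 91.1 = 27.421 mol/min
Reaction term: ξ·ΔH°_rxn = 27.421 × -118 = -3235.7 kJ/min
Sensible, feed 176→25 °C: -2723.7 kJ/min
Outlet flows (mol/min): A 63.679, H₂ 63.679, B 27.421
Sensible, products 25→151 °C: 2106.9 kJ/min
Q = ΔH = -3852.5 kJ/min = -64.208 kW
Heat removed = 64.208 kW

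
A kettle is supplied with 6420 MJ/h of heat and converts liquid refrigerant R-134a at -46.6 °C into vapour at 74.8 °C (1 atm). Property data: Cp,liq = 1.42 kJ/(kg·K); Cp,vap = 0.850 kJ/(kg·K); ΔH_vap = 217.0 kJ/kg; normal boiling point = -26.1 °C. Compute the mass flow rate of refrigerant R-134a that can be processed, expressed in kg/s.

Δh = 1.42×(-26.1−-46.6) + 217.0 + 0.850×(74.8−-26.1) = 331.88 kJ/kg
Q = 6420 MJ/h = 1783.3 kJ/s = 1783.3 kJ/s
ṁ = Q/Δh = 1783.3 / 331.88 = 5.3735 kg/s

ṁ = 5.37 kg/s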